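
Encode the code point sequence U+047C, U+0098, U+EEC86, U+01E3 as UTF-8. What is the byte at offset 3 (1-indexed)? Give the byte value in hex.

1-indexed offset 3 is 0-indexed offset 2.
U+047C → 2-byte form D1 BC at offsets 0–1.
U+0098 → 2-byte form C2 98 at offsets 2–3.
Offset 2 falls in char 2's range; it's byte 1 of C2 98 = 0xC2.

0xC2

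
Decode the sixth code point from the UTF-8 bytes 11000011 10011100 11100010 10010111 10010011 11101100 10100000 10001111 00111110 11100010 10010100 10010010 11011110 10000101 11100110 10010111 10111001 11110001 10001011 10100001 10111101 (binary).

Offset 0: leading byte 0xC3 = 11000011 → 2-byte char #1 = C3 9C.
Offset 2: leading byte 0xE2 = 11100010 → 3-byte char #2 = E2 97 93.
Offset 5: leading byte 0xEC = 11101100 → 3-byte char #3 = EC A0 8F.
Offset 8: leading byte 0x3E = 00111110 → 1-byte char #4 = 3E.
Offset 9: leading byte 0xE2 = 11100010 → 3-byte char #5 = E2 94 92.
Offset 12: leading byte 0xDE = 11011110 → 2-byte char #6 = DE 85.
Leading byte 0xDE = 11011110 matches 110xxxxx → 2-byte sequence.
Byte 1: 0xDE = 11011110, payload 11110 (5 bits).
Byte 2: 0x85 = 10000101 (10xxxxxx ✓), payload 000101.
Concatenate: 11110000101 = 0x785 (11 bits → U+0785).

U+0785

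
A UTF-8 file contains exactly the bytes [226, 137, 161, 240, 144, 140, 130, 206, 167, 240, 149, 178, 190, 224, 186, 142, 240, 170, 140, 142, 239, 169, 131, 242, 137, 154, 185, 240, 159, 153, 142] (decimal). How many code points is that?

Byte at offset 0: 0xE2 = 11100010 → 3-byte char (#1). Advance 3.
Byte at offset 3: 0xF0 = 11110000 → 4-byte char (#2). Advance 4.
Byte at offset 7: 0xCE = 11001110 → 2-byte char (#3). Advance 2.
Byte at offset 9: 0xF0 = 11110000 → 4-byte char (#4). Advance 4.
Byte at offset 13: 0xE0 = 11100000 → 3-byte char (#5). Advance 3.
Byte at offset 16: 0xF0 = 11110000 → 4-byte char (#6). Advance 4.
Byte at offset 20: 0xEF = 11101111 → 3-byte char (#7). Advance 3.
Byte at offset 23: 0xF2 = 11110010 → 4-byte char (#8). Advance 4.
Byte at offset 27: 0xF0 = 11110000 → 4-byte char (#9). Advance 4.
Reached end at offset 31 after 9 code points.

9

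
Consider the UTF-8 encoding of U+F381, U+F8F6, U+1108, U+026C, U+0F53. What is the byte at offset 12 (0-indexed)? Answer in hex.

U+F381 → 3-byte form EF 8E 81 at offsets 0–2.
U+F8F6 → 3-byte form EF A3 B6 at offsets 3–5.
U+1108 → 3-byte form E1 84 88 at offsets 6–8.
U+026C → 2-byte form C9 AC at offsets 9–10.
U+0F53 → 3-byte form E0 BD 93 at offsets 11–13.
Offset 12 falls in char 5's range; it's byte 2 of E0 BD 93 = 0xBD.

0xBD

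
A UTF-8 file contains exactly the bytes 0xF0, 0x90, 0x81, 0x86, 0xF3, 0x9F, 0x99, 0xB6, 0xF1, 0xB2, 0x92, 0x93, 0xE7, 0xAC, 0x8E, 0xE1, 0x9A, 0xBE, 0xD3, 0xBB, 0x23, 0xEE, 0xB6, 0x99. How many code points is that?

8

Byte at offset 0: 0xF0 = 11110000 → 4-byte char (#1). Advance 4.
Byte at offset 4: 0xF3 = 11110011 → 4-byte char (#2). Advance 4.
Byte at offset 8: 0xF1 = 11110001 → 4-byte char (#3). Advance 4.
Byte at offset 12: 0xE7 = 11100111 → 3-byte char (#4). Advance 3.
Byte at offset 15: 0xE1 = 11100001 → 3-byte char (#5). Advance 3.
Byte at offset 18: 0xD3 = 11010011 → 2-byte char (#6). Advance 2.
Byte at offset 20: 0x23 = 00100011 → 1-byte char (#7). Advance 1.
Byte at offset 21: 0xEE = 11101110 → 3-byte char (#8). Advance 3.
Reached end at offset 24 after 8 code points.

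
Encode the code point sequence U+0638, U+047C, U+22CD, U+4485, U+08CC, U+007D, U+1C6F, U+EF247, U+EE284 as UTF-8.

D8 B8 D1 BC E2 8B 8D E4 92 85 E0 A3 8C 7D E1 B1 AF F3 AF 89 87 F3 AE 8A 84

U+0638: 2-byte form → D8 B8.
U+047C: 2-byte form → D1 BC.
U+22CD: 3-byte form → E2 8B 8D.
U+4485: 3-byte form → E4 92 85.
U+08CC: 3-byte form → E0 A3 8C.
U+007D: 1-byte form → 7D.
U+1C6F: 3-byte form → E1 B1 AF.
U+EF247: 4-byte form → F3 AF 89 87.
U+EE284: 4-byte form → F3 AE 8A 84.
Concatenated (25 bytes): D8 B8 D1 BC E2 8B 8D E4 92 85 E0 A3 8C 7D E1 B1 AF F3 AF 89 87 F3 AE 8A 84.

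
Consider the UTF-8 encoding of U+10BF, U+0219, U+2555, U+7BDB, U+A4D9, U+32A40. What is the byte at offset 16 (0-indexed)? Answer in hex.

0xA9

U+10BF → 3-byte form E1 82 BF at offsets 0–2.
U+0219 → 2-byte form C8 99 at offsets 3–4.
U+2555 → 3-byte form E2 95 95 at offsets 5–7.
U+7BDB → 3-byte form E7 AF 9B at offsets 8–10.
U+A4D9 → 3-byte form EA 93 99 at offsets 11–13.
U+32A40 → 4-byte form F0 B2 A9 80 at offsets 14–17.
Offset 16 falls in char 6's range; it's byte 3 of F0 B2 A9 80 = 0xA9.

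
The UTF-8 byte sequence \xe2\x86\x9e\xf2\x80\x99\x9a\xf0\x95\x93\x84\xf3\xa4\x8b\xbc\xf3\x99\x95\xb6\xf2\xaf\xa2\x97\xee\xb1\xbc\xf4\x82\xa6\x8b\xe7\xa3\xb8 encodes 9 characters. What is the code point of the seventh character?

Offset 0: leading byte 0xE2 = 11100010 → 3-byte char #1 = E2 86 9E.
Offset 3: leading byte 0xF2 = 11110010 → 4-byte char #2 = F2 80 99 9A.
Offset 7: leading byte 0xF0 = 11110000 → 4-byte char #3 = F0 95 93 84.
Offset 11: leading byte 0xF3 = 11110011 → 4-byte char #4 = F3 A4 8B BC.
Offset 15: leading byte 0xF3 = 11110011 → 4-byte char #5 = F3 99 95 B6.
Offset 19: leading byte 0xF2 = 11110010 → 4-byte char #6 = F2 AF A2 97.
Offset 23: leading byte 0xEE = 11101110 → 3-byte char #7 = EE B1 BC.
Leading byte 0xEE = 11101110 matches 1110xxxx → 3-byte sequence.
Byte 1: 0xEE = 11101110, payload 1110 (4 bits).
Byte 2: 0xB1 = 10110001 (10xxxxxx ✓), payload 110001.
Byte 3: 0xBC = 10111100 (10xxxxxx ✓), payload 111100.
Concatenate: 1110110001111100 = 0xEC7C (16 bits → U+EC7C).

U+EC7C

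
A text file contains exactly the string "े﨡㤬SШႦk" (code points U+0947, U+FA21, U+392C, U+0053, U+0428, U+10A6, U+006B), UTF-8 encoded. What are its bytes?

U+0947: 3-byte form → E0 A5 87.
U+FA21: 3-byte form → EF A8 A1.
U+392C: 3-byte form → E3 A4 AC.
U+0053: 1-byte form → 53.
U+0428: 2-byte form → D0 A8.
U+10A6: 3-byte form → E1 82 A6.
U+006B: 1-byte form → 6B.
Concatenated (16 bytes): E0 A5 87 EF A8 A1 E3 A4 AC 53 D0 A8 E1 82 A6 6B.

E0 A5 87 EF A8 A1 E3 A4 AC 53 D0 A8 E1 82 A6 6B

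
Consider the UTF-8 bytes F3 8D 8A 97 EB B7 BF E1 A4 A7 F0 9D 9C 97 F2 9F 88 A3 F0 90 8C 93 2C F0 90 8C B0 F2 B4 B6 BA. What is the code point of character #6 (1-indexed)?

U+10313

Offset 0: leading byte 0xF3 = 11110011 → 4-byte char #1 = F3 8D 8A 97.
Offset 4: leading byte 0xEB = 11101011 → 3-byte char #2 = EB B7 BF.
Offset 7: leading byte 0xE1 = 11100001 → 3-byte char #3 = E1 A4 A7.
Offset 10: leading byte 0xF0 = 11110000 → 4-byte char #4 = F0 9D 9C 97.
Offset 14: leading byte 0xF2 = 11110010 → 4-byte char #5 = F2 9F 88 A3.
Offset 18: leading byte 0xF0 = 11110000 → 4-byte char #6 = F0 90 8C 93.
Leading byte 0xF0 = 11110000 matches 11110xxx → 4-byte sequence.
Byte 1: 0xF0 = 11110000, payload 000 (3 bits).
Byte 2: 0x90 = 10010000 (10xxxxxx ✓), payload 010000.
Byte 3: 0x8C = 10001100 (10xxxxxx ✓), payload 001100.
Byte 4: 0x93 = 10010011 (10xxxxxx ✓), payload 010011.
Concatenate: 000010000001100010011 = 0x10313 (21 bits → U+10313).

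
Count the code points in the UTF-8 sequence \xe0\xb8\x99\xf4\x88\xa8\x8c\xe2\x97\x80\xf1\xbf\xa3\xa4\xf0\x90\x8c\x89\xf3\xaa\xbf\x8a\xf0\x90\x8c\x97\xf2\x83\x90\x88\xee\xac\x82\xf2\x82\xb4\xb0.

10

Byte at offset 0: 0xE0 = 11100000 → 3-byte char (#1). Advance 3.
Byte at offset 3: 0xF4 = 11110100 → 4-byte char (#2). Advance 4.
Byte at offset 7: 0xE2 = 11100010 → 3-byte char (#3). Advance 3.
Byte at offset 10: 0xF1 = 11110001 → 4-byte char (#4). Advance 4.
Byte at offset 14: 0xF0 = 11110000 → 4-byte char (#5). Advance 4.
Byte at offset 18: 0xF3 = 11110011 → 4-byte char (#6). Advance 4.
Byte at offset 22: 0xF0 = 11110000 → 4-byte char (#7). Advance 4.
Byte at offset 26: 0xF2 = 11110010 → 4-byte char (#8). Advance 4.
Byte at offset 30: 0xEE = 11101110 → 3-byte char (#9). Advance 3.
Byte at offset 33: 0xF2 = 11110010 → 4-byte char (#10). Advance 4.
Reached end at offset 37 after 10 code points.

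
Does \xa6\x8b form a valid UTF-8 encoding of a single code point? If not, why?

Byte 0xA6 = 10100110 has the form 10xxxxxx — a continuation byte — but there is no preceding leading byte.

invalid (continuation byte with no leading byte)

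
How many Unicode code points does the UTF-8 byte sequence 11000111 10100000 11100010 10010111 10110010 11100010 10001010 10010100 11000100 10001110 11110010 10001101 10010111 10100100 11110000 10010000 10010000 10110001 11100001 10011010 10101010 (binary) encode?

7

Byte at offset 0: 0xC7 = 11000111 → 2-byte char (#1). Advance 2.
Byte at offset 2: 0xE2 = 11100010 → 3-byte char (#2). Advance 3.
Byte at offset 5: 0xE2 = 11100010 → 3-byte char (#3). Advance 3.
Byte at offset 8: 0xC4 = 11000100 → 2-byte char (#4). Advance 2.
Byte at offset 10: 0xF2 = 11110010 → 4-byte char (#5). Advance 4.
Byte at offset 14: 0xF0 = 11110000 → 4-byte char (#6). Advance 4.
Byte at offset 18: 0xE1 = 11100001 → 3-byte char (#7). Advance 3.
Reached end at offset 21 after 7 code points.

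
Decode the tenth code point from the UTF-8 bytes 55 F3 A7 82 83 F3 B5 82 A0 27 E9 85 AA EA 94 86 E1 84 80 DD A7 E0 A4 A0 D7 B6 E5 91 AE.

U+05F6

Offset 0: leading byte 0x55 = 01010101 → 1-byte char #1 = 55.
Offset 1: leading byte 0xF3 = 11110011 → 4-byte char #2 = F3 A7 82 83.
Offset 5: leading byte 0xF3 = 11110011 → 4-byte char #3 = F3 B5 82 A0.
Offset 9: leading byte 0x27 = 00100111 → 1-byte char #4 = 27.
Offset 10: leading byte 0xE9 = 11101001 → 3-byte char #5 = E9 85 AA.
Offset 13: leading byte 0xEA = 11101010 → 3-byte char #6 = EA 94 86.
Offset 16: leading byte 0xE1 = 11100001 → 3-byte char #7 = E1 84 80.
Offset 19: leading byte 0xDD = 11011101 → 2-byte char #8 = DD A7.
Offset 21: leading byte 0xE0 = 11100000 → 3-byte char #9 = E0 A4 A0.
Offset 24: leading byte 0xD7 = 11010111 → 2-byte char #10 = D7 B6.
Leading byte 0xD7 = 11010111 matches 110xxxxx → 2-byte sequence.
Byte 1: 0xD7 = 11010111, payload 10111 (5 bits).
Byte 2: 0xB6 = 10110110 (10xxxxxx ✓), payload 110110.
Concatenate: 10111110110 = 0x5F6 (11 bits → U+05F6).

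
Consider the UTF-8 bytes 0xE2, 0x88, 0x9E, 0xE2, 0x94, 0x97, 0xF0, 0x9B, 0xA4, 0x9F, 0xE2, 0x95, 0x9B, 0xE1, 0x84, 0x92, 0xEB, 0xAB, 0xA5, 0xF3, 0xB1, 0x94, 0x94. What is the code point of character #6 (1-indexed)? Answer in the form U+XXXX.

U+BAE5

Offset 0: leading byte 0xE2 = 11100010 → 3-byte char #1 = E2 88 9E.
Offset 3: leading byte 0xE2 = 11100010 → 3-byte char #2 = E2 94 97.
Offset 6: leading byte 0xF0 = 11110000 → 4-byte char #3 = F0 9B A4 9F.
Offset 10: leading byte 0xE2 = 11100010 → 3-byte char #4 = E2 95 9B.
Offset 13: leading byte 0xE1 = 11100001 → 3-byte char #5 = E1 84 92.
Offset 16: leading byte 0xEB = 11101011 → 3-byte char #6 = EB AB A5.
Leading byte 0xEB = 11101011 matches 1110xxxx → 3-byte sequence.
Byte 1: 0xEB = 11101011, payload 1011 (4 bits).
Byte 2: 0xAB = 10101011 (10xxxxxx ✓), payload 101011.
Byte 3: 0xA5 = 10100101 (10xxxxxx ✓), payload 100101.
Concatenate: 1011101011100101 = 0xBAE5 (16 bits → U+BAE5).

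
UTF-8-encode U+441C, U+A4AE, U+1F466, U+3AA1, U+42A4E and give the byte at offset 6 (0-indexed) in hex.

0xF0

U+441C → 3-byte form E4 90 9C at offsets 0–2.
U+A4AE → 3-byte form EA 92 AE at offsets 3–5.
U+1F466 → 4-byte form F0 9F 91 A6 at offsets 6–9.
Offset 6 falls in char 3's range; it's byte 1 of F0 9F 91 A6 = 0xF0.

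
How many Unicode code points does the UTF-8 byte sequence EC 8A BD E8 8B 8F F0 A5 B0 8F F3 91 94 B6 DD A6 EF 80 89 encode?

6

Byte at offset 0: 0xEC = 11101100 → 3-byte char (#1). Advance 3.
Byte at offset 3: 0xE8 = 11101000 → 3-byte char (#2). Advance 3.
Byte at offset 6: 0xF0 = 11110000 → 4-byte char (#3). Advance 4.
Byte at offset 10: 0xF3 = 11110011 → 4-byte char (#4). Advance 4.
Byte at offset 14: 0xDD = 11011101 → 2-byte char (#5). Advance 2.
Byte at offset 16: 0xEF = 11101111 → 3-byte char (#6). Advance 3.
Reached end at offset 19 after 6 code points.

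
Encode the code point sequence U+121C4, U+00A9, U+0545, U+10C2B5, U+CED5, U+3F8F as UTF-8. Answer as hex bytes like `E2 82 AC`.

F0 92 87 84 C2 A9 D5 85 F4 8C 8A B5 EC BB 95 E3 BE 8F

U+121C4: 4-byte form → F0 92 87 84.
U+00A9: 2-byte form → C2 A9.
U+0545: 2-byte form → D5 85.
U+10C2B5: 4-byte form → F4 8C 8A B5.
U+CED5: 3-byte form → EC BB 95.
U+3F8F: 3-byte form → E3 BE 8F.
Concatenated (18 bytes): F0 92 87 84 C2 A9 D5 85 F4 8C 8A B5 EC BB 95 E3 BE 8F.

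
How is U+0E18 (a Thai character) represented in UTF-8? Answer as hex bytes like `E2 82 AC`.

E0 B8 98

U+0E18 = 0xE18 = 3608 decimal. In range U+0800–U+FFFF → 3-byte form: 1110xxxx 10xxxxxx 10xxxxxx.
Binary (16 bits): 0000111000011000.
Split 4+6+6: 0000 | 111000 | 011000.
Byte 1: 11100000 = 0xE0.
Byte 2: 10111000 = 0xB8.
Byte 3: 10011000 = 0x98.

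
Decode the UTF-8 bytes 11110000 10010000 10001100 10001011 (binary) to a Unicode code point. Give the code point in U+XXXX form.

Leading byte 0xF0 = 11110000 matches 11110xxx → 4-byte sequence.
Byte 1: 0xF0 = 11110000, payload 000 (3 bits).
Byte 2: 0x90 = 10010000 (10xxxxxx ✓), payload 010000.
Byte 3: 0x8C = 10001100 (10xxxxxx ✓), payload 001100.
Byte 4: 0x8B = 10001011 (10xxxxxx ✓), payload 001011.
Concatenate: 000010000001100001011 = 0x1030B (21 bits → U+1030B).

U+1030B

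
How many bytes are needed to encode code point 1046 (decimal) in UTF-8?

U+0416 = 0x416. UTF-8 uses 1 byte below 0x80, 2 below 0x800, 3 below 0x10000, 4 up to 0x10FFFF. 0x416 is in U+0080–U+07FF → 2 bytes.

2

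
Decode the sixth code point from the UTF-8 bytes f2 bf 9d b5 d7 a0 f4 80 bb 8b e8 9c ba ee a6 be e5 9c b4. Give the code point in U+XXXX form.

Offset 0: leading byte 0xF2 = 11110010 → 4-byte char #1 = F2 BF 9D B5.
Offset 4: leading byte 0xD7 = 11010111 → 2-byte char #2 = D7 A0.
Offset 6: leading byte 0xF4 = 11110100 → 4-byte char #3 = F4 80 BB 8B.
Offset 10: leading byte 0xE8 = 11101000 → 3-byte char #4 = E8 9C BA.
Offset 13: leading byte 0xEE = 11101110 → 3-byte char #5 = EE A6 BE.
Offset 16: leading byte 0xE5 = 11100101 → 3-byte char #6 = E5 9C B4.
Leading byte 0xE5 = 11100101 matches 1110xxxx → 3-byte sequence.
Byte 1: 0xE5 = 11100101, payload 0101 (4 bits).
Byte 2: 0x9C = 10011100 (10xxxxxx ✓), payload 011100.
Byte 3: 0xB4 = 10110100 (10xxxxxx ✓), payload 110100.
Concatenate: 0101011100110100 = 0x5734 (16 bits → U+5734).

U+5734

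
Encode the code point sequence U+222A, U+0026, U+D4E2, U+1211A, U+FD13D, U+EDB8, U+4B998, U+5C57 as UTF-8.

U+222A: 3-byte form → E2 88 AA.
U+0026: 1-byte form → 26.
U+D4E2: 3-byte form → ED 93 A2.
U+1211A: 4-byte form → F0 92 84 9A.
U+FD13D: 4-byte form → F3 BD 84 BD.
U+EDB8: 3-byte form → EE B6 B8.
U+4B998: 4-byte form → F1 8B A6 98.
U+5C57: 3-byte form → E5 B1 97.
Concatenated (25 bytes): E2 88 AA 26 ED 93 A2 F0 92 84 9A F3 BD 84 BD EE B6 B8 F1 8B A6 98 E5 B1 97.

E2 88 AA 26 ED 93 A2 F0 92 84 9A F3 BD 84 BD EE B6 B8 F1 8B A6 98 E5 B1 97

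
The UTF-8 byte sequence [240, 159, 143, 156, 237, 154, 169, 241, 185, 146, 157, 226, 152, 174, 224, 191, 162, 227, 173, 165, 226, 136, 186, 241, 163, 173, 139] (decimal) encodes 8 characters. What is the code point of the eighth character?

Offset 0: leading byte 0xF0 = 11110000 → 4-byte char #1 = F0 9F 8F 9C.
Offset 4: leading byte 0xED = 11101101 → 3-byte char #2 = ED 9A A9.
Offset 7: leading byte 0xF1 = 11110001 → 4-byte char #3 = F1 B9 92 9D.
Offset 11: leading byte 0xE2 = 11100010 → 3-byte char #4 = E2 98 AE.
Offset 14: leading byte 0xE0 = 11100000 → 3-byte char #5 = E0 BF A2.
Offset 17: leading byte 0xE3 = 11100011 → 3-byte char #6 = E3 AD A5.
Offset 20: leading byte 0xE2 = 11100010 → 3-byte char #7 = E2 88 BA.
Offset 23: leading byte 0xF1 = 11110001 → 4-byte char #8 = F1 A3 AD 8B.
Leading byte 0xF1 = 11110001 matches 11110xxx → 4-byte sequence.
Byte 1: 0xF1 = 11110001, payload 001 (3 bits).
Byte 2: 0xA3 = 10100011 (10xxxxxx ✓), payload 100011.
Byte 3: 0xAD = 10101101 (10xxxxxx ✓), payload 101101.
Byte 4: 0x8B = 10001011 (10xxxxxx ✓), payload 001011.
Concatenate: 001100011101101001011 = 0x63B4B (21 bits → U+63B4B).

U+63B4B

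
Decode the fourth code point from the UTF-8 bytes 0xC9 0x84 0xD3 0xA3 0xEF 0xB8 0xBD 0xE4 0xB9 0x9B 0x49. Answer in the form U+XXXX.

Offset 0: leading byte 0xC9 = 11001001 → 2-byte char #1 = C9 84.
Offset 2: leading byte 0xD3 = 11010011 → 2-byte char #2 = D3 A3.
Offset 4: leading byte 0xEF = 11101111 → 3-byte char #3 = EF B8 BD.
Offset 7: leading byte 0xE4 = 11100100 → 3-byte char #4 = E4 B9 9B.
Leading byte 0xE4 = 11100100 matches 1110xxxx → 3-byte sequence.
Byte 1: 0xE4 = 11100100, payload 0100 (4 bits).
Byte 2: 0xB9 = 10111001 (10xxxxxx ✓), payload 111001.
Byte 3: 0x9B = 10011011 (10xxxxxx ✓), payload 011011.
Concatenate: 0100111001011011 = 0x4E5B (16 bits → U+4E5B).

U+4E5B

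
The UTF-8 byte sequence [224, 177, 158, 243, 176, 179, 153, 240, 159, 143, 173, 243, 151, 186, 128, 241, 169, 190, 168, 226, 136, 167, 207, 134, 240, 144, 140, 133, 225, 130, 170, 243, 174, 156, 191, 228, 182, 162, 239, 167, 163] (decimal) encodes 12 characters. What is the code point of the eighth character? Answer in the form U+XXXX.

Offset 0: leading byte 0xE0 = 11100000 → 3-byte char #1 = E0 B1 9E.
Offset 3: leading byte 0xF3 = 11110011 → 4-byte char #2 = F3 B0 B3 99.
Offset 7: leading byte 0xF0 = 11110000 → 4-byte char #3 = F0 9F 8F AD.
Offset 11: leading byte 0xF3 = 11110011 → 4-byte char #4 = F3 97 BA 80.
Offset 15: leading byte 0xF1 = 11110001 → 4-byte char #5 = F1 A9 BE A8.
Offset 19: leading byte 0xE2 = 11100010 → 3-byte char #6 = E2 88 A7.
Offset 22: leading byte 0xCF = 11001111 → 2-byte char #7 = CF 86.
Offset 24: leading byte 0xF0 = 11110000 → 4-byte char #8 = F0 90 8C 85.
Leading byte 0xF0 = 11110000 matches 11110xxx → 4-byte sequence.
Byte 1: 0xF0 = 11110000, payload 000 (3 bits).
Byte 2: 0x90 = 10010000 (10xxxxxx ✓), payload 010000.
Byte 3: 0x8C = 10001100 (10xxxxxx ✓), payload 001100.
Byte 4: 0x85 = 10000101 (10xxxxxx ✓), payload 000101.
Concatenate: 000010000001100000101 = 0x10305 (21 bits → U+10305).

U+10305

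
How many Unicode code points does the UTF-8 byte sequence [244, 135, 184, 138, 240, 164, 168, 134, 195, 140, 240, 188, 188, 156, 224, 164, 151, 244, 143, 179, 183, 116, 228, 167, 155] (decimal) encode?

Byte at offset 0: 0xF4 = 11110100 → 4-byte char (#1). Advance 4.
Byte at offset 4: 0xF0 = 11110000 → 4-byte char (#2). Advance 4.
Byte at offset 8: 0xC3 = 11000011 → 2-byte char (#3). Advance 2.
Byte at offset 10: 0xF0 = 11110000 → 4-byte char (#4). Advance 4.
Byte at offset 14: 0xE0 = 11100000 → 3-byte char (#5). Advance 3.
Byte at offset 17: 0xF4 = 11110100 → 4-byte char (#6). Advance 4.
Byte at offset 21: 0x74 = 01110100 → 1-byte char (#7). Advance 1.
Byte at offset 22: 0xE4 = 11100100 → 3-byte char (#8). Advance 3.
Reached end at offset 25 after 8 code points.

8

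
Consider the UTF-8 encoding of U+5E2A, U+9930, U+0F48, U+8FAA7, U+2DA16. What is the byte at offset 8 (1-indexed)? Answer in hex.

1-indexed offset 8 is 0-indexed offset 7.
U+5E2A → 3-byte form E5 B8 AA at offsets 0–2.
U+9930 → 3-byte form E9 A4 B0 at offsets 3–5.
U+0F48 → 3-byte form E0 BD 88 at offsets 6–8.
Offset 7 falls in char 3's range; it's byte 2 of E0 BD 88 = 0xBD.

0xBD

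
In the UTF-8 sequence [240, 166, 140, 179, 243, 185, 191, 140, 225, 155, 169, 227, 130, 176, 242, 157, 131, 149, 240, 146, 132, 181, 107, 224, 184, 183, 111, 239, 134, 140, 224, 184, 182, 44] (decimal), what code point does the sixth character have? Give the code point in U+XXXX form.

U+12135

Offset 0: leading byte 0xF0 = 11110000 → 4-byte char #1 = F0 A6 8C B3.
Offset 4: leading byte 0xF3 = 11110011 → 4-byte char #2 = F3 B9 BF 8C.
Offset 8: leading byte 0xE1 = 11100001 → 3-byte char #3 = E1 9B A9.
Offset 11: leading byte 0xE3 = 11100011 → 3-byte char #4 = E3 82 B0.
Offset 14: leading byte 0xF2 = 11110010 → 4-byte char #5 = F2 9D 83 95.
Offset 18: leading byte 0xF0 = 11110000 → 4-byte char #6 = F0 92 84 B5.
Leading byte 0xF0 = 11110000 matches 11110xxx → 4-byte sequence.
Byte 1: 0xF0 = 11110000, payload 000 (3 bits).
Byte 2: 0x92 = 10010010 (10xxxxxx ✓), payload 010010.
Byte 3: 0x84 = 10000100 (10xxxxxx ✓), payload 000100.
Byte 4: 0xB5 = 10110101 (10xxxxxx ✓), payload 110101.
Concatenate: 000010010000100110101 = 0x12135 (21 bits → U+12135).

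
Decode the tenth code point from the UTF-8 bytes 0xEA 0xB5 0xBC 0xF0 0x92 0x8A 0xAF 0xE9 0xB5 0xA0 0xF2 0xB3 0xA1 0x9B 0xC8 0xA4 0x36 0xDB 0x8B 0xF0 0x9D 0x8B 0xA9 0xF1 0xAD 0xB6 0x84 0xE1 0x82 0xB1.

U+10B1

Offset 0: leading byte 0xEA = 11101010 → 3-byte char #1 = EA B5 BC.
Offset 3: leading byte 0xF0 = 11110000 → 4-byte char #2 = F0 92 8A AF.
Offset 7: leading byte 0xE9 = 11101001 → 3-byte char #3 = E9 B5 A0.
Offset 10: leading byte 0xF2 = 11110010 → 4-byte char #4 = F2 B3 A1 9B.
Offset 14: leading byte 0xC8 = 11001000 → 2-byte char #5 = C8 A4.
Offset 16: leading byte 0x36 = 00110110 → 1-byte char #6 = 36.
Offset 17: leading byte 0xDB = 11011011 → 2-byte char #7 = DB 8B.
Offset 19: leading byte 0xF0 = 11110000 → 4-byte char #8 = F0 9D 8B A9.
Offset 23: leading byte 0xF1 = 11110001 → 4-byte char #9 = F1 AD B6 84.
Offset 27: leading byte 0xE1 = 11100001 → 3-byte char #10 = E1 82 B1.
Leading byte 0xE1 = 11100001 matches 1110xxxx → 3-byte sequence.
Byte 1: 0xE1 = 11100001, payload 0001 (4 bits).
Byte 2: 0x82 = 10000010 (10xxxxxx ✓), payload 000010.
Byte 3: 0xB1 = 10110001 (10xxxxxx ✓), payload 110001.
Concatenate: 0001000010110001 = 0x10B1 (16 bits → U+10B1).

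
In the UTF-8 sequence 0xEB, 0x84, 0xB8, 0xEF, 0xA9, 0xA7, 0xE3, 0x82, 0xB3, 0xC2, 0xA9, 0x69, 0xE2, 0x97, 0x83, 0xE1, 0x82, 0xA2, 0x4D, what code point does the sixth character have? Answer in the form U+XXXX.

U+25C3

Offset 0: leading byte 0xEB = 11101011 → 3-byte char #1 = EB 84 B8.
Offset 3: leading byte 0xEF = 11101111 → 3-byte char #2 = EF A9 A7.
Offset 6: leading byte 0xE3 = 11100011 → 3-byte char #3 = E3 82 B3.
Offset 9: leading byte 0xC2 = 11000010 → 2-byte char #4 = C2 A9.
Offset 11: leading byte 0x69 = 01101001 → 1-byte char #5 = 69.
Offset 12: leading byte 0xE2 = 11100010 → 3-byte char #6 = E2 97 83.
Leading byte 0xE2 = 11100010 matches 1110xxxx → 3-byte sequence.
Byte 1: 0xE2 = 11100010, payload 0010 (4 bits).
Byte 2: 0x97 = 10010111 (10xxxxxx ✓), payload 010111.
Byte 3: 0x83 = 10000011 (10xxxxxx ✓), payload 000011.
Concatenate: 0010010111000011 = 0x25C3 (16 bits → U+25C3).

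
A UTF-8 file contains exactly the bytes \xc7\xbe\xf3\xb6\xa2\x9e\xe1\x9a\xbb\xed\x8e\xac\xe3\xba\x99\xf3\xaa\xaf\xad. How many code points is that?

Byte at offset 0: 0xC7 = 11000111 → 2-byte char (#1). Advance 2.
Byte at offset 2: 0xF3 = 11110011 → 4-byte char (#2). Advance 4.
Byte at offset 6: 0xE1 = 11100001 → 3-byte char (#3). Advance 3.
Byte at offset 9: 0xED = 11101101 → 3-byte char (#4). Advance 3.
Byte at offset 12: 0xE3 = 11100011 → 3-byte char (#5). Advance 3.
Byte at offset 15: 0xF3 = 11110011 → 4-byte char (#6). Advance 4.
Reached end at offset 19 after 6 code points.

6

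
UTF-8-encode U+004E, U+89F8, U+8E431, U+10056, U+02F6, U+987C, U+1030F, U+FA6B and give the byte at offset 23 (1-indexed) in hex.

0xA9

1-indexed offset 23 is 0-indexed offset 22.
U+004E → 1-byte form 4E at offsets 0–0.
U+89F8 → 3-byte form E8 A7 B8 at offsets 1–3.
U+8E431 → 4-byte form F2 8E 90 B1 at offsets 4–7.
U+10056 → 4-byte form F0 90 81 96 at offsets 8–11.
U+02F6 → 2-byte form CB B6 at offsets 12–13.
U+987C → 3-byte form E9 A1 BC at offsets 14–16.
U+1030F → 4-byte form F0 90 8C 8F at offsets 17–20.
U+FA6B → 3-byte form EF A9 AB at offsets 21–23.
Offset 22 falls in char 8's range; it's byte 2 of EF A9 AB = 0xA9.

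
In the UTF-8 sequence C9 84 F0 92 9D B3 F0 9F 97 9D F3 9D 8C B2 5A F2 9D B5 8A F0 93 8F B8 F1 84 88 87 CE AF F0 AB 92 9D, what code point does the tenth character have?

U+2B49D

Offset 0: leading byte 0xC9 = 11001001 → 2-byte char #1 = C9 84.
Offset 2: leading byte 0xF0 = 11110000 → 4-byte char #2 = F0 92 9D B3.
Offset 6: leading byte 0xF0 = 11110000 → 4-byte char #3 = F0 9F 97 9D.
Offset 10: leading byte 0xF3 = 11110011 → 4-byte char #4 = F3 9D 8C B2.
Offset 14: leading byte 0x5A = 01011010 → 1-byte char #5 = 5A.
Offset 15: leading byte 0xF2 = 11110010 → 4-byte char #6 = F2 9D B5 8A.
Offset 19: leading byte 0xF0 = 11110000 → 4-byte char #7 = F0 93 8F B8.
Offset 23: leading byte 0xF1 = 11110001 → 4-byte char #8 = F1 84 88 87.
Offset 27: leading byte 0xCE = 11001110 → 2-byte char #9 = CE AF.
Offset 29: leading byte 0xF0 = 11110000 → 4-byte char #10 = F0 AB 92 9D.
Leading byte 0xF0 = 11110000 matches 11110xxx → 4-byte sequence.
Byte 1: 0xF0 = 11110000, payload 000 (3 bits).
Byte 2: 0xAB = 10101011 (10xxxxxx ✓), payload 101011.
Byte 3: 0x92 = 10010010 (10xxxxxx ✓), payload 010010.
Byte 4: 0x9D = 10011101 (10xxxxxx ✓), payload 011101.
Concatenate: 000101011010010011101 = 0x2B49D (21 bits → U+2B49D).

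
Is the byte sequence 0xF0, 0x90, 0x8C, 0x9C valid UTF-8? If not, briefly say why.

Leading byte 0xF0 = 11110000 → 4-byte form.
Continuation bytes 0x90=10010000, 0x8C=10001100, 0x9C=10011100 all match 10xxxxxx.
Decoded value 0x1031C is ≥ 0x10000 (shortest form) and not a surrogate.

valid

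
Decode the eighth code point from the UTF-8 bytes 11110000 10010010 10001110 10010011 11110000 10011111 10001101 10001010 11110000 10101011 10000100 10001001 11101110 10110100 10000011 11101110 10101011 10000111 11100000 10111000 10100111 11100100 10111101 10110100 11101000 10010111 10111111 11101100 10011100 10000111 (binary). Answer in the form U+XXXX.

U+85FF

Offset 0: leading byte 0xF0 = 11110000 → 4-byte char #1 = F0 92 8E 93.
Offset 4: leading byte 0xF0 = 11110000 → 4-byte char #2 = F0 9F 8D 8A.
Offset 8: leading byte 0xF0 = 11110000 → 4-byte char #3 = F0 AB 84 89.
Offset 12: leading byte 0xEE = 11101110 → 3-byte char #4 = EE B4 83.
Offset 15: leading byte 0xEE = 11101110 → 3-byte char #5 = EE AB 87.
Offset 18: leading byte 0xE0 = 11100000 → 3-byte char #6 = E0 B8 A7.
Offset 21: leading byte 0xE4 = 11100100 → 3-byte char #7 = E4 BD B4.
Offset 24: leading byte 0xE8 = 11101000 → 3-byte char #8 = E8 97 BF.
Leading byte 0xE8 = 11101000 matches 1110xxxx → 3-byte sequence.
Byte 1: 0xE8 = 11101000, payload 1000 (4 bits).
Byte 2: 0x97 = 10010111 (10xxxxxx ✓), payload 010111.
Byte 3: 0xBF = 10111111 (10xxxxxx ✓), payload 111111.
Concatenate: 1000010111111111 = 0x85FF (16 bits → U+85FF).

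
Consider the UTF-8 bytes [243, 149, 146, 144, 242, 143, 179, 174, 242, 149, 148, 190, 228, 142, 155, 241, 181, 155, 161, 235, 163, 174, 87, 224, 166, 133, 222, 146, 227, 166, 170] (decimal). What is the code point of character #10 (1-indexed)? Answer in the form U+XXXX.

Offset 0: leading byte 0xF3 = 11110011 → 4-byte char #1 = F3 95 92 90.
Offset 4: leading byte 0xF2 = 11110010 → 4-byte char #2 = F2 8F B3 AE.
Offset 8: leading byte 0xF2 = 11110010 → 4-byte char #3 = F2 95 94 BE.
Offset 12: leading byte 0xE4 = 11100100 → 3-byte char #4 = E4 8E 9B.
Offset 15: leading byte 0xF1 = 11110001 → 4-byte char #5 = F1 B5 9B A1.
Offset 19: leading byte 0xEB = 11101011 → 3-byte char #6 = EB A3 AE.
Offset 22: leading byte 0x57 = 01010111 → 1-byte char #7 = 57.
Offset 23: leading byte 0xE0 = 11100000 → 3-byte char #8 = E0 A6 85.
Offset 26: leading byte 0xDE = 11011110 → 2-byte char #9 = DE 92.
Offset 28: leading byte 0xE3 = 11100011 → 3-byte char #10 = E3 A6 AA.
Leading byte 0xE3 = 11100011 matches 1110xxxx → 3-byte sequence.
Byte 1: 0xE3 = 11100011, payload 0011 (4 bits).
Byte 2: 0xA6 = 10100110 (10xxxxxx ✓), payload 100110.
Byte 3: 0xAA = 10101010 (10xxxxxx ✓), payload 101010.
Concatenate: 0011100110101010 = 0x39AA (16 bits → U+39AA).

U+39AA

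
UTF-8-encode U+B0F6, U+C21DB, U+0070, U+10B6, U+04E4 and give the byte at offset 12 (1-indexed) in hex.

1-indexed offset 12 is 0-indexed offset 11.
U+B0F6 → 3-byte form EB 83 B6 at offsets 0–2.
U+C21DB → 4-byte form F3 82 87 9B at offsets 3–6.
U+0070 → 1-byte form 70 at offsets 7–7.
U+10B6 → 3-byte form E1 82 B6 at offsets 8–10.
U+04E4 → 2-byte form D3 A4 at offsets 11–12.
Offset 11 falls in char 5's range; it's byte 1 of D3 A4 = 0xD3.

0xD3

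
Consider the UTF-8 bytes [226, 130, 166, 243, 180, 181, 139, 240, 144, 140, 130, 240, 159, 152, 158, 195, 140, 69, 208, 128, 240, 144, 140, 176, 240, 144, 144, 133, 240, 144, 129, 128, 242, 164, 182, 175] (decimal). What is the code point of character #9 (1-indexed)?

Offset 0: leading byte 0xE2 = 11100010 → 3-byte char #1 = E2 82 A6.
Offset 3: leading byte 0xF3 = 11110011 → 4-byte char #2 = F3 B4 B5 8B.
Offset 7: leading byte 0xF0 = 11110000 → 4-byte char #3 = F0 90 8C 82.
Offset 11: leading byte 0xF0 = 11110000 → 4-byte char #4 = F0 9F 98 9E.
Offset 15: leading byte 0xC3 = 11000011 → 2-byte char #5 = C3 8C.
Offset 17: leading byte 0x45 = 01000101 → 1-byte char #6 = 45.
Offset 18: leading byte 0xD0 = 11010000 → 2-byte char #7 = D0 80.
Offset 20: leading byte 0xF0 = 11110000 → 4-byte char #8 = F0 90 8C B0.
Offset 24: leading byte 0xF0 = 11110000 → 4-byte char #9 = F0 90 90 85.
Leading byte 0xF0 = 11110000 matches 11110xxx → 4-byte sequence.
Byte 1: 0xF0 = 11110000, payload 000 (3 bits).
Byte 2: 0x90 = 10010000 (10xxxxxx ✓), payload 010000.
Byte 3: 0x90 = 10010000 (10xxxxxx ✓), payload 010000.
Byte 4: 0x85 = 10000101 (10xxxxxx ✓), payload 000101.
Concatenate: 000010000010000000101 = 0x10405 (21 bits → U+10405).

U+10405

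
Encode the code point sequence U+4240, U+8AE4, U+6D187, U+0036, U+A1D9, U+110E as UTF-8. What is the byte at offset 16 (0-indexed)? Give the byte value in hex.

U+4240 → 3-byte form E4 89 80 at offsets 0–2.
U+8AE4 → 3-byte form E8 AB A4 at offsets 3–5.
U+6D187 → 4-byte form F1 AD 86 87 at offsets 6–9.
U+0036 → 1-byte form 36 at offsets 10–10.
U+A1D9 → 3-byte form EA 87 99 at offsets 11–13.
U+110E → 3-byte form E1 84 8E at offsets 14–16.
Offset 16 falls in char 6's range; it's byte 3 of E1 84 8E = 0x8E.

0x8E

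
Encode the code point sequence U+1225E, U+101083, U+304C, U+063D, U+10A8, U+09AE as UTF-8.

F0 92 89 9E F4 81 82 83 E3 81 8C D8 BD E1 82 A8 E0 A6 AE

U+1225E: 4-byte form → F0 92 89 9E.
U+101083: 4-byte form → F4 81 82 83.
U+304C: 3-byte form → E3 81 8C.
U+063D: 2-byte form → D8 BD.
U+10A8: 3-byte form → E1 82 A8.
U+09AE: 3-byte form → E0 A6 AE.
Concatenated (19 bytes): F0 92 89 9E F4 81 82 83 E3 81 8C D8 BD E1 82 A8 E0 A6 AE.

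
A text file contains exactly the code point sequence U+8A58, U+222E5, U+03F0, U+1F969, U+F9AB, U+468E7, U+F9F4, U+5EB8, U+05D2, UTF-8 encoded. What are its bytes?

U+8A58: 3-byte form → E8 A9 98.
U+222E5: 4-byte form → F0 A2 8B A5.
U+03F0: 2-byte form → CF B0.
U+1F969: 4-byte form → F0 9F A5 A9.
U+F9AB: 3-byte form → EF A6 AB.
U+468E7: 4-byte form → F1 86 A3 A7.
U+F9F4: 3-byte form → EF A7 B4.
U+5EB8: 3-byte form → E5 BA B8.
U+05D2: 2-byte form → D7 92.
Concatenated (28 bytes): E8 A9 98 F0 A2 8B A5 CF B0 F0 9F A5 A9 EF A6 AB F1 86 A3 A7 EF A7 B4 E5 BA B8 D7 92.

E8 A9 98 F0 A2 8B A5 CF B0 F0 9F A5 A9 EF A6 AB F1 86 A3 A7 EF A7 B4 E5 BA B8 D7 92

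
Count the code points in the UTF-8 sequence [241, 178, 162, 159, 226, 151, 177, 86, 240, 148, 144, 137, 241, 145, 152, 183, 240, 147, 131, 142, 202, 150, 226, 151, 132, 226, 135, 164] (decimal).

9

Byte at offset 0: 0xF1 = 11110001 → 4-byte char (#1). Advance 4.
Byte at offset 4: 0xE2 = 11100010 → 3-byte char (#2). Advance 3.
Byte at offset 7: 0x56 = 01010110 → 1-byte char (#3). Advance 1.
Byte at offset 8: 0xF0 = 11110000 → 4-byte char (#4). Advance 4.
Byte at offset 12: 0xF1 = 11110001 → 4-byte char (#5). Advance 4.
Byte at offset 16: 0xF0 = 11110000 → 4-byte char (#6). Advance 4.
Byte at offset 20: 0xCA = 11001010 → 2-byte char (#7). Advance 2.
Byte at offset 22: 0xE2 = 11100010 → 3-byte char (#8). Advance 3.
Byte at offset 25: 0xE2 = 11100010 → 3-byte char (#9). Advance 3.
Reached end at offset 28 after 9 code points.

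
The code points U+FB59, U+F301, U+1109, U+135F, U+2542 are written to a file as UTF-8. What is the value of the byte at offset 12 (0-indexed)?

0xE2

U+FB59 → 3-byte form EF AD 99 at offsets 0–2.
U+F301 → 3-byte form EF 8C 81 at offsets 3–5.
U+1109 → 3-byte form E1 84 89 at offsets 6–8.
U+135F → 3-byte form E1 8D 9F at offsets 9–11.
U+2542 → 3-byte form E2 95 82 at offsets 12–14.
Offset 12 falls in char 5's range; it's byte 1 of E2 95 82 = 0xE2.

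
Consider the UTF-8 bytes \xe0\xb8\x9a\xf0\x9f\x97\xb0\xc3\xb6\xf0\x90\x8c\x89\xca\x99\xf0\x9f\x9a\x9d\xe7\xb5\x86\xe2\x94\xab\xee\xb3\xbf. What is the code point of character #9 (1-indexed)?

U+ECFF

Offset 0: leading byte 0xE0 = 11100000 → 3-byte char #1 = E0 B8 9A.
Offset 3: leading byte 0xF0 = 11110000 → 4-byte char #2 = F0 9F 97 B0.
Offset 7: leading byte 0xC3 = 11000011 → 2-byte char #3 = C3 B6.
Offset 9: leading byte 0xF0 = 11110000 → 4-byte char #4 = F0 90 8C 89.
Offset 13: leading byte 0xCA = 11001010 → 2-byte char #5 = CA 99.
Offset 15: leading byte 0xF0 = 11110000 → 4-byte char #6 = F0 9F 9A 9D.
Offset 19: leading byte 0xE7 = 11100111 → 3-byte char #7 = E7 B5 86.
Offset 22: leading byte 0xE2 = 11100010 → 3-byte char #8 = E2 94 AB.
Offset 25: leading byte 0xEE = 11101110 → 3-byte char #9 = EE B3 BF.
Leading byte 0xEE = 11101110 matches 1110xxxx → 3-byte sequence.
Byte 1: 0xEE = 11101110, payload 1110 (4 bits).
Byte 2: 0xB3 = 10110011 (10xxxxxx ✓), payload 110011.
Byte 3: 0xBF = 10111111 (10xxxxxx ✓), payload 111111.
Concatenate: 1110110011111111 = 0xECFF (16 bits → U+ECFF).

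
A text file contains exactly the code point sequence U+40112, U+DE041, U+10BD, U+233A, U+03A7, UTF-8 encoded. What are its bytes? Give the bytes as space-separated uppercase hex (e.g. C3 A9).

F1 80 84 92 F3 9E 81 81 E1 82 BD E2 8C BA CE A7

U+40112: 4-byte form → F1 80 84 92.
U+DE041: 4-byte form → F3 9E 81 81.
U+10BD: 3-byte form → E1 82 BD.
U+233A: 3-byte form → E2 8C BA.
U+03A7: 2-byte form → CE A7.
Concatenated (16 bytes): F1 80 84 92 F3 9E 81 81 E1 82 BD E2 8C BA CE A7.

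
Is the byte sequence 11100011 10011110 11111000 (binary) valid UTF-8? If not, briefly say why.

Leading byte 0xE3 = 11100011 → 3-byte form.
Byte 3 is 0xF8 = 11111000, which is not 10xxxxxx — expected a continuation byte.

invalid (non-continuation byte where continuation expected)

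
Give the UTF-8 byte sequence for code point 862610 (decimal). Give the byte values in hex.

U+D2992 = 0xD2992 = 862610 decimal. In range U+10000–U+10FFFF → 4-byte form: 11110xxx 10xxxxxx 10xxxxxx 10xxxxxx.
Binary (21 bits): 011010010100110010010.
Split 3+6+6+6: 011 | 010010 | 100110 | 010010.
Byte 1: 11110011 = 0xF3.
Byte 2: 10010010 = 0x92.
Byte 3: 10100110 = 0xA6.
Byte 4: 10010010 = 0x92.

F3 92 A6 92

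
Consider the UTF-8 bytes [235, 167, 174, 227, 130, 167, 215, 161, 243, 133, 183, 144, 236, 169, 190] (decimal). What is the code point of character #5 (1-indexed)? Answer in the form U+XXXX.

Offset 0: leading byte 0xEB = 11101011 → 3-byte char #1 = EB A7 AE.
Offset 3: leading byte 0xE3 = 11100011 → 3-byte char #2 = E3 82 A7.
Offset 6: leading byte 0xD7 = 11010111 → 2-byte char #3 = D7 A1.
Offset 8: leading byte 0xF3 = 11110011 → 4-byte char #4 = F3 85 B7 90.
Offset 12: leading byte 0xEC = 11101100 → 3-byte char #5 = EC A9 BE.
Leading byte 0xEC = 11101100 matches 1110xxxx → 3-byte sequence.
Byte 1: 0xEC = 11101100, payload 1100 (4 bits).
Byte 2: 0xA9 = 10101001 (10xxxxxx ✓), payload 101001.
Byte 3: 0xBE = 10111110 (10xxxxxx ✓), payload 111110.
Concatenate: 1100101001111110 = 0xCA7E (16 bits → U+CA7E).

U+CA7E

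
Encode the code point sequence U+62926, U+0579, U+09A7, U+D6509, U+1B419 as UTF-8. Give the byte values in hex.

F1 A2 A4 A6 D5 B9 E0 A6 A7 F3 96 94 89 F0 9B 90 99

U+62926: 4-byte form → F1 A2 A4 A6.
U+0579: 2-byte form → D5 B9.
U+09A7: 3-byte form → E0 A6 A7.
U+D6509: 4-byte form → F3 96 94 89.
U+1B419: 4-byte form → F0 9B 90 99.
Concatenated (17 bytes): F1 A2 A4 A6 D5 B9 E0 A6 A7 F3 96 94 89 F0 9B 90 99.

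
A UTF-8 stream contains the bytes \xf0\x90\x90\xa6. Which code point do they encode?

Leading byte 0xF0 = 11110000 matches 11110xxx → 4-byte sequence.
Byte 1: 0xF0 = 11110000, payload 000 (3 bits).
Byte 2: 0x90 = 10010000 (10xxxxxx ✓), payload 010000.
Byte 3: 0x90 = 10010000 (10xxxxxx ✓), payload 010000.
Byte 4: 0xA6 = 10100110 (10xxxxxx ✓), payload 100110.
Concatenate: 000010000010000100110 = 0x10426 (21 bits → U+10426).

U+10426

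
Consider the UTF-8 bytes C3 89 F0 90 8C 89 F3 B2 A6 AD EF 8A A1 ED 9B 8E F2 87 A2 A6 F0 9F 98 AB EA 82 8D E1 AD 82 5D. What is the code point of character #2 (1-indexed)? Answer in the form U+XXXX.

U+10309

Offset 0: leading byte 0xC3 = 11000011 → 2-byte char #1 = C3 89.
Offset 2: leading byte 0xF0 = 11110000 → 4-byte char #2 = F0 90 8C 89.
Leading byte 0xF0 = 11110000 matches 11110xxx → 4-byte sequence.
Byte 1: 0xF0 = 11110000, payload 000 (3 bits).
Byte 2: 0x90 = 10010000 (10xxxxxx ✓), payload 010000.
Byte 3: 0x8C = 10001100 (10xxxxxx ✓), payload 001100.
Byte 4: 0x89 = 10001001 (10xxxxxx ✓), payload 001001.
Concatenate: 000010000001100001001 = 0x10309 (21 bits → U+10309).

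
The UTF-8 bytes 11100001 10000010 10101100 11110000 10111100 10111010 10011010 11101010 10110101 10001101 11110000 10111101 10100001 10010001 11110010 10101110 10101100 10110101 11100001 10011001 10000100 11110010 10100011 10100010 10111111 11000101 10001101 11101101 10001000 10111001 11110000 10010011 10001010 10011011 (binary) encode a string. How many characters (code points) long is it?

10

Byte at offset 0: 0xE1 = 11100001 → 3-byte char (#1). Advance 3.
Byte at offset 3: 0xF0 = 11110000 → 4-byte char (#2). Advance 4.
Byte at offset 7: 0xEA = 11101010 → 3-byte char (#3). Advance 3.
Byte at offset 10: 0xF0 = 11110000 → 4-byte char (#4). Advance 4.
Byte at offset 14: 0xF2 = 11110010 → 4-byte char (#5). Advance 4.
Byte at offset 18: 0xE1 = 11100001 → 3-byte char (#6). Advance 3.
Byte at offset 21: 0xF2 = 11110010 → 4-byte char (#7). Advance 4.
Byte at offset 25: 0xC5 = 11000101 → 2-byte char (#8). Advance 2.
Byte at offset 27: 0xED = 11101101 → 3-byte char (#9). Advance 3.
Byte at offset 30: 0xF0 = 11110000 → 4-byte char (#10). Advance 4.
Reached end at offset 34 after 10 code points.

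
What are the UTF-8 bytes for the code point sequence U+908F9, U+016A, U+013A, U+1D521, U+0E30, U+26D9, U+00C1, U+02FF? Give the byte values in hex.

F2 90 A3 B9 C5 AA C4 BA F0 9D 94 A1 E0 B8 B0 E2 9B 99 C3 81 CB BF

U+908F9: 4-byte form → F2 90 A3 B9.
U+016A: 2-byte form → C5 AA.
U+013A: 2-byte form → C4 BA.
U+1D521: 4-byte form → F0 9D 94 A1.
U+0E30: 3-byte form → E0 B8 B0.
U+26D9: 3-byte form → E2 9B 99.
U+00C1: 2-byte form → C3 81.
U+02FF: 2-byte form → CB BF.
Concatenated (22 bytes): F2 90 A3 B9 C5 AA C4 BA F0 9D 94 A1 E0 B8 B0 E2 9B 99 C3 81 CB BF.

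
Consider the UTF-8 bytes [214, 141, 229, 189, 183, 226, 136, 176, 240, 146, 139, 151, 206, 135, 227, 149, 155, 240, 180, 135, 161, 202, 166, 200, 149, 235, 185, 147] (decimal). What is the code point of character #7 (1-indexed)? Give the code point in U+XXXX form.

Offset 0: leading byte 0xD6 = 11010110 → 2-byte char #1 = D6 8D.
Offset 2: leading byte 0xE5 = 11100101 → 3-byte char #2 = E5 BD B7.
Offset 5: leading byte 0xE2 = 11100010 → 3-byte char #3 = E2 88 B0.
Offset 8: leading byte 0xF0 = 11110000 → 4-byte char #4 = F0 92 8B 97.
Offset 12: leading byte 0xCE = 11001110 → 2-byte char #5 = CE 87.
Offset 14: leading byte 0xE3 = 11100011 → 3-byte char #6 = E3 95 9B.
Offset 17: leading byte 0xF0 = 11110000 → 4-byte char #7 = F0 B4 87 A1.
Leading byte 0xF0 = 11110000 matches 11110xxx → 4-byte sequence.
Byte 1: 0xF0 = 11110000, payload 000 (3 bits).
Byte 2: 0xB4 = 10110100 (10xxxxxx ✓), payload 110100.
Byte 3: 0x87 = 10000111 (10xxxxxx ✓), payload 000111.
Byte 4: 0xA1 = 10100001 (10xxxxxx ✓), payload 100001.
Concatenate: 000110100000111100001 = 0x341E1 (21 bits → U+341E1).

U+341E1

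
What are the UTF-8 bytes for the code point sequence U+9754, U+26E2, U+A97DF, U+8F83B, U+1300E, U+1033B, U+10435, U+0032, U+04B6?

U+9754: 3-byte form → E9 9D 94.
U+26E2: 3-byte form → E2 9B A2.
U+A97DF: 4-byte form → F2 A9 9F 9F.
U+8F83B: 4-byte form → F2 8F A0 BB.
U+1300E: 4-byte form → F0 93 80 8E.
U+1033B: 4-byte form → F0 90 8C BB.
U+10435: 4-byte form → F0 90 90 B5.
U+0032: 1-byte form → 32.
U+04B6: 2-byte form → D2 B6.
Concatenated (29 bytes): E9 9D 94 E2 9B A2 F2 A9 9F 9F F2 8F A0 BB F0 93 80 8E F0 90 8C BB F0 90 90 B5 32 D2 B6.

E9 9D 94 E2 9B A2 F2 A9 9F 9F F2 8F A0 BB F0 93 80 8E F0 90 8C BB F0 90 90 B5 32 D2 B6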